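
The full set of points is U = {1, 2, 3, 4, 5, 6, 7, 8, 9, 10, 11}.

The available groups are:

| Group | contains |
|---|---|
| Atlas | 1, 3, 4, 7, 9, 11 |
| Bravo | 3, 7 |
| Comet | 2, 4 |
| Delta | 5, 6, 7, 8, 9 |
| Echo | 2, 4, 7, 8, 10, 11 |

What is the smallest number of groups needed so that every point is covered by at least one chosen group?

3

Atlas, Delta, and Echo cover everything between them: the union {1, 2, 3, 4, 5, 6, 7, 8, 9, 10, 11} is all of U.
Only Atlas contains 1, so Atlas is forced; the remaining 5 points need at least 2 more groups (each remaining group adds at most 3) — so at least 3 groups are needed, and 3 is optimal.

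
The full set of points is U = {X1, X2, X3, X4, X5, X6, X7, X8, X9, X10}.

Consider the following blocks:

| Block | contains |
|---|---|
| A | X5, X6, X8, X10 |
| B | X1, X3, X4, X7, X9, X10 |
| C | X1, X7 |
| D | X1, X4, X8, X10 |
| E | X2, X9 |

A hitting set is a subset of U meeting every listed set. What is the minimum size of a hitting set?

3

The 3 points {X2, X7, X8} hit every block.
The blocks A, C, E are pairwise disjoint, so any hitting set needs a separate point for each — at least 3. Hence 3 is optimal.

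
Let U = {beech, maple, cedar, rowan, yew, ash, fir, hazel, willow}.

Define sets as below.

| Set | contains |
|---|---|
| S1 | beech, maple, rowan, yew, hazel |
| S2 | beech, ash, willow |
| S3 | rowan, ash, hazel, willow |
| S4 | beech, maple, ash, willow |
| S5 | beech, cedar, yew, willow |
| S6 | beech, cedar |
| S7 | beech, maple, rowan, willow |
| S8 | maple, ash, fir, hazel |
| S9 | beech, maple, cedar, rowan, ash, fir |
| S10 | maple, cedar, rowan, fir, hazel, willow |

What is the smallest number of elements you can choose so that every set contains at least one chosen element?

2

Take H = {beech, hazel}. Each listed set contains at least one of these, so H is a hitting set of size 2.
The sets S5, S8 are pairwise disjoint, so any hitting set needs a separate element for each — at least 2. Hence 2 is optimal.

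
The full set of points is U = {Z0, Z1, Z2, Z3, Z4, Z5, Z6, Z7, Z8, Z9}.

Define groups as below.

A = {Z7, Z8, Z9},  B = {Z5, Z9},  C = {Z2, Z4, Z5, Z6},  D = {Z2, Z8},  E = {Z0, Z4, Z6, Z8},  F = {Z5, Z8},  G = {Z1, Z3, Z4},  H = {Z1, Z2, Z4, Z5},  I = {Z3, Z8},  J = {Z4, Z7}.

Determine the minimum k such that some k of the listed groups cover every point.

Take {A, E, G, H}. Their union is {Z0, Z1, Z2, Z3, Z4, Z5, Z6, Z7, Z8, Z9}, which is all 10 points.
No 3 of the 10 groups cover everything (all 120 combinations miss at least one point), so 4 is optimal.

4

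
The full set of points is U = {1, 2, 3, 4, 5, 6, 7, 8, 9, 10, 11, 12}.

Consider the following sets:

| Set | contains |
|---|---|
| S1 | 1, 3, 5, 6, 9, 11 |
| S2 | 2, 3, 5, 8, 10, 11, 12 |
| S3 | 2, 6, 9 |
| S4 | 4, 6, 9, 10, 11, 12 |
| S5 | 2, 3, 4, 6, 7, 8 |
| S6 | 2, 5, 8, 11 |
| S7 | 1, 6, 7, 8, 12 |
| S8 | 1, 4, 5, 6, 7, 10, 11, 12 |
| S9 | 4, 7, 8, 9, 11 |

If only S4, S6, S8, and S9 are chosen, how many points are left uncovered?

Union of S4, S6, S8, S9 = {1, 2, 4, 5, 6, 7, 8, 9, 10, 11, 12}.
Not covered: 3 — 1 point.

1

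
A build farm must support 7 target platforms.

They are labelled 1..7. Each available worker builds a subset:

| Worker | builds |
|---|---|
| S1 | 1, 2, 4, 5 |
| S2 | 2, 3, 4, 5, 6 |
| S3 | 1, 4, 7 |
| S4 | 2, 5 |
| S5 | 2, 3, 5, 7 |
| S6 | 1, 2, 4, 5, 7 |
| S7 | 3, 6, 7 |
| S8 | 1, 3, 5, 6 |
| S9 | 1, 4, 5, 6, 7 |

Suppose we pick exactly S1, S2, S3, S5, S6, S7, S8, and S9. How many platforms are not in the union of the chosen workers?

Union of S1, S2, S3, S5, S6, S7, S8, S9 = {1, 2, 3, 4, 5, 6, 7} — that's every platform, so 0 are uncovered.

0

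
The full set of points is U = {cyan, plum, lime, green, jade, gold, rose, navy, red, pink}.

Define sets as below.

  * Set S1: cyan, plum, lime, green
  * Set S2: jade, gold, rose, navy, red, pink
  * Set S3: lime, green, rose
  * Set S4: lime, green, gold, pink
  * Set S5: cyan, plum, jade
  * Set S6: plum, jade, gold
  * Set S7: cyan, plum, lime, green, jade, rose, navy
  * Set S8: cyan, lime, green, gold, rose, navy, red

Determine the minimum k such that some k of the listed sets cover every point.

2

S1 and S2 cover everything between them: the union {cyan, plum, lime, green, jade, gold, rose, navy, red, pink} is all of U.
No single set has all 10 points (the largest, S7, has 7), so 2 is optimal.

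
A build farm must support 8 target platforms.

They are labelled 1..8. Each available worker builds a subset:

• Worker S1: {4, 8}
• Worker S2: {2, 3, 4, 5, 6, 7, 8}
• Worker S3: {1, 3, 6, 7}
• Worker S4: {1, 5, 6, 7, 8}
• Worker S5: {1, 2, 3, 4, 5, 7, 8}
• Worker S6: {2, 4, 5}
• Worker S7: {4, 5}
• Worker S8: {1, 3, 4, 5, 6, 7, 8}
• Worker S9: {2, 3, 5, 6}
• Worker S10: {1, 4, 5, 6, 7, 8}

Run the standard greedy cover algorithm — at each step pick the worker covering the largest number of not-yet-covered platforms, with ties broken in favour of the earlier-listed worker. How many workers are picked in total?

2

Greedy: pick S2 (covers 7 new) → pick S3 (covers 1 new). Total picks: 2.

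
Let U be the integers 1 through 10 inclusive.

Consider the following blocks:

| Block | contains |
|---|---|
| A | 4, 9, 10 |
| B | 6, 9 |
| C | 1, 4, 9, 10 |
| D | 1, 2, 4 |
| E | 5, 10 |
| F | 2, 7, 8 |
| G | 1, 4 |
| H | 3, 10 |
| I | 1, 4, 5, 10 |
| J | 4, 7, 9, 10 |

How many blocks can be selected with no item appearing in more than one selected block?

4

B, E, F, G are pairwise disjoint (B={6,9}; E={5,10}; F={2,7,8}; G={1,4}).
Every remaining block overlaps one of these, and no 5 of the listed blocks are pairwise disjoint, so 4 is the maximum.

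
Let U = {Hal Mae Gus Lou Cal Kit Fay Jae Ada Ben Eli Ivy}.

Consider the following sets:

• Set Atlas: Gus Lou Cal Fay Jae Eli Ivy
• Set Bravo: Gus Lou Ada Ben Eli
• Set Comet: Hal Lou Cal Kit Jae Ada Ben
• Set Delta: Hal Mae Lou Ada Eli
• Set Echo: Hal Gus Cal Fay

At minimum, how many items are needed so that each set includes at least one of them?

2

The 2 items {Gus, Lou} hit every set.
No single item lies in every set, so at least 2 are needed and 2 is optimal.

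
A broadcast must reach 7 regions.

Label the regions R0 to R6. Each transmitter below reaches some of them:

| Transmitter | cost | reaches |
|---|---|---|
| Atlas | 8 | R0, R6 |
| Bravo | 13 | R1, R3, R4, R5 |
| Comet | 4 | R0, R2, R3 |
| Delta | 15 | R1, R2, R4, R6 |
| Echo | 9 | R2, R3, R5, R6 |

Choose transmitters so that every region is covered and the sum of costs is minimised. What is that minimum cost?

25

Atlas, Bravo, Comet together cover every region (Atlas ∪ Bravo ∪ Comet = {R0, R1, R2, R3, R4, R5, R6}); total cost 8 + 13 + 4 = 25.
No covering selection has total cost below 25.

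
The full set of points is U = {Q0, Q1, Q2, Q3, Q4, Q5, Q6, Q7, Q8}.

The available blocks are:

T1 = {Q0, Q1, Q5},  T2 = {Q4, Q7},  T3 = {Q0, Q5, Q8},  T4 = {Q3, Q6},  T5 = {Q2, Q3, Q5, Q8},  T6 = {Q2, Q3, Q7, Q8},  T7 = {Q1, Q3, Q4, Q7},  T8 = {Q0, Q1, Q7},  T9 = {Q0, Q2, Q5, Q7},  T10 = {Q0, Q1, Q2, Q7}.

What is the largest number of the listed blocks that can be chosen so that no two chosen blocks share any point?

3

T1, T2, T4 are pairwise disjoint (T1={Q0,Q1,Q5}; T2={Q4,Q7}; T4={Q3,Q6}).
Every remaining block overlaps one of these, and no 4 of the listed blocks are pairwise disjoint, so 3 is the maximum.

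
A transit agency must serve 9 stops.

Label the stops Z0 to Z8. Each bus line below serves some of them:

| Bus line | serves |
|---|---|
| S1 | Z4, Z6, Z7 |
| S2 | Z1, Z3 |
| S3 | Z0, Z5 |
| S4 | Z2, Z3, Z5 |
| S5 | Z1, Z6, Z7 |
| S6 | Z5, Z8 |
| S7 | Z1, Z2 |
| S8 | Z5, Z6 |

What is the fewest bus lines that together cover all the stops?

Take {S1, S2, S3, S6, S7}. Their union is {Z0, Z1, Z2, Z3, Z4, Z5, Z6, Z7, Z8}, which is all 9 stops.
No 4 of the 8 bus lines cover everything (all 70 combinations miss at least one stop), so 5 is optimal.

5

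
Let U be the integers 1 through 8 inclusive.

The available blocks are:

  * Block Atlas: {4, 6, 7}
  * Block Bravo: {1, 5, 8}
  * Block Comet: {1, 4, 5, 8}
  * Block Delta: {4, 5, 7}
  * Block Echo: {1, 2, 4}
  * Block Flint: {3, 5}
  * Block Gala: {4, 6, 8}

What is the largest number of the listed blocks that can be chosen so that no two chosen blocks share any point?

Flint, Gala are pairwise disjoint (Flint={3,5}; Gala={4,6,8}).
Every remaining block overlaps one of these, and no 3 of the listed blocks are pairwise disjoint, so 2 is the maximum.

2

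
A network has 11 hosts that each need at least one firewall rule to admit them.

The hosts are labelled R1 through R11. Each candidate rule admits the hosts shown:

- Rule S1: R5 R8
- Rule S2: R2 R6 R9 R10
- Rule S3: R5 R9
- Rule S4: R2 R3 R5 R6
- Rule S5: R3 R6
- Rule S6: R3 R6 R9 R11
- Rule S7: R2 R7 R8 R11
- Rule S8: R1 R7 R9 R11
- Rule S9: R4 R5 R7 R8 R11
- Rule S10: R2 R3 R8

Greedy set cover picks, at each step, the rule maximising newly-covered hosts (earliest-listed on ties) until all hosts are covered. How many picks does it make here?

4

Greedy: pick S9 (covers 5 new) → pick S2 (covers 4 new) → pick S4 (covers 1 new) → pick S8 (covers 1 new). Total picks: 4.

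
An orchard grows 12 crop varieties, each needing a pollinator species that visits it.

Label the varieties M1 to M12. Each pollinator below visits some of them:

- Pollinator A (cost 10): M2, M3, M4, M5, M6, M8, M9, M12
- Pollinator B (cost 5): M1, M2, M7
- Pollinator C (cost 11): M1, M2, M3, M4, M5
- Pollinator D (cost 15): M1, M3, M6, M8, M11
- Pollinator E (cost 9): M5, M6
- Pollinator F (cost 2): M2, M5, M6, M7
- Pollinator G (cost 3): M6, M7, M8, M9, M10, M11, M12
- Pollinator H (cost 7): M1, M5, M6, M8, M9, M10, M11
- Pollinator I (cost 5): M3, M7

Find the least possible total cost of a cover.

C, G together cover every variety (C ∪ G = {M1, M2, M3, M4, M5, M6, M7, M8, M9, M10, M11, M12}); total cost 11 + 3 = 14.
The greedy pick G, F, C costs 16; no covering selection beats 14.

14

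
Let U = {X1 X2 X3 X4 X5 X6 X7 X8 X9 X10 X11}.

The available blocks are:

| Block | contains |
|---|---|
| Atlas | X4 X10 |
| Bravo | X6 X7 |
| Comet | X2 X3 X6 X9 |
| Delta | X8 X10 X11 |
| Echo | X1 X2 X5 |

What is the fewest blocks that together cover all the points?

5

Atlas, Bravo, Comet, Delta, and Echo cover everything between them: the union {X1, X2, X3, X4, X5, X6, X7, X8, X9, X10, X11} is all of U.
No 4 of the 5 blocks cover everything (all 5 combinations miss at least one point), so 5 is optimal.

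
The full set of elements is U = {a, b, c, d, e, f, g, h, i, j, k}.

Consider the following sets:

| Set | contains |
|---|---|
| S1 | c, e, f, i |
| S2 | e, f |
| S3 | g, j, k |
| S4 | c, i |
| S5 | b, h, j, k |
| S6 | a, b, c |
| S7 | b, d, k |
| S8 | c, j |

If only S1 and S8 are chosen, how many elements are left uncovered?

6

Union of S1, S8 = {c, e, f, i, j}.
Not covered: a, b, d, g, h, k — 6 elements.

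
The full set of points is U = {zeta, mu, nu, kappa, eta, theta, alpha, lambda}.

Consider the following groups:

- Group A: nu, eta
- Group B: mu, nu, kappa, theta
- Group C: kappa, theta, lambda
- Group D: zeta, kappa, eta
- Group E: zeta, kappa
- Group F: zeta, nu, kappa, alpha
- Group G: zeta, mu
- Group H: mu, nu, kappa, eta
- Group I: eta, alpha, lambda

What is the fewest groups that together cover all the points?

3

Take {C, F, H}. Their union is {zeta, mu, nu, kappa, eta, theta, alpha, lambda}, which is all 8 points.
No 2 of the 9 groups cover everything (all 36 combinations miss at least one point), so 3 is optimal.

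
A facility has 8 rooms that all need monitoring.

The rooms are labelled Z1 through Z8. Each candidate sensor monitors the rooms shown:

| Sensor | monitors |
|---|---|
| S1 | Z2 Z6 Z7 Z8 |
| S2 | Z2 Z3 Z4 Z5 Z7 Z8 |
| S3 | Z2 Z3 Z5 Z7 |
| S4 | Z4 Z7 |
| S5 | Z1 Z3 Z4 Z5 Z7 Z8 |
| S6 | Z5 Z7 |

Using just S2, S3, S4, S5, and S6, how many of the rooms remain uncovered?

Union of S2, S3, S4, S5, S6 = {Z1, Z2, Z3, Z4, Z5, Z7, Z8}.
Not covered: Z6 — 1 room.

1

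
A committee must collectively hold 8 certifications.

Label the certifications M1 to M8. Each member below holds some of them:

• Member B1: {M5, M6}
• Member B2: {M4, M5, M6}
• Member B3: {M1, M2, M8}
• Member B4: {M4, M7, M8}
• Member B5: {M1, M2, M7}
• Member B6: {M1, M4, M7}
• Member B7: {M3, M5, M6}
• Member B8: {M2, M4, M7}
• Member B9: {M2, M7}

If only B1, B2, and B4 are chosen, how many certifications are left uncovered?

3

Union of B1, B2, B4 = {M4, M5, M6, M7, M8}.
Not covered: M1, M2, M3 — 3 certifications.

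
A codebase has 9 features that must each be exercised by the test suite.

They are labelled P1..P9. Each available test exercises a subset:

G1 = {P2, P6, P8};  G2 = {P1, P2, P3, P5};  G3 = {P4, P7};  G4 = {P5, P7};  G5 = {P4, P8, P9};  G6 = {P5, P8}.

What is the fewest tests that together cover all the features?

4

G1 and G2 and G3 and G5 together: G1 ∪ G2 ∪ G3 ∪ G5 = {P1, P2, P3, P4, P5, P6, P7, P8, P9} — every feature is covered.
No 3 of the 6 tests cover everything (all 20 combinations miss at least one feature), so 4 is optimal.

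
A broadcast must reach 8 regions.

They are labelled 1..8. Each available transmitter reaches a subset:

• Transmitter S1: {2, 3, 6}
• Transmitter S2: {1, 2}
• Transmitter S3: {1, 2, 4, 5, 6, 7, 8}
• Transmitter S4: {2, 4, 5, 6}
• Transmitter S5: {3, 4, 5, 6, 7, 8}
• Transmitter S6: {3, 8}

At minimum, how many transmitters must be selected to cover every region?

Take {S1, S3}. Their union is {1, 2, 3, 4, 5, 6, 7, 8}, which is all 8 regions.
No single transmitter has all 8 regions (the largest, S3, has 7), so 2 is optimal.

2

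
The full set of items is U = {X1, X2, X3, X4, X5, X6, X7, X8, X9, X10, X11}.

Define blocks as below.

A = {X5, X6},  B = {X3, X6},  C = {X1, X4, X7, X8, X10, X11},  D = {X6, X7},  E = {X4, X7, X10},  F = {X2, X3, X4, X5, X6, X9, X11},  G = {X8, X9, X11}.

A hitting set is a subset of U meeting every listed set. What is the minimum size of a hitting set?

3

The 3 items {X6, X10, X11} hit every block.
The blocks A, E, G are pairwise disjoint, so any hitting set needs a separate item for each — at least 3. Hence 3 is optimal.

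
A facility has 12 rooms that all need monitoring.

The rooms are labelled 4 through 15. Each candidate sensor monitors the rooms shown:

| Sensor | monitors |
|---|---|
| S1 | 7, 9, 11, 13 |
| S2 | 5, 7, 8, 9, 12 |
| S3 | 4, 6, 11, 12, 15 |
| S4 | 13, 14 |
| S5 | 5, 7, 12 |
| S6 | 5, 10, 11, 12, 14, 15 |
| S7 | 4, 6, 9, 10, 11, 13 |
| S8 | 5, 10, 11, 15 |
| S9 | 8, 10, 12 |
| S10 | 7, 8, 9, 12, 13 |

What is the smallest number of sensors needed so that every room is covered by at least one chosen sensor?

S6 and S7 and S10 together: S6 ∪ S7 ∪ S10 = {4, 5, 6, 7, 8, 9, 10, 11, 12, 13, 14, 15} — every room is covered.
No 2 of the 10 sensors cover everything (all 45 combinations miss at least one room), so 3 is optimal.

3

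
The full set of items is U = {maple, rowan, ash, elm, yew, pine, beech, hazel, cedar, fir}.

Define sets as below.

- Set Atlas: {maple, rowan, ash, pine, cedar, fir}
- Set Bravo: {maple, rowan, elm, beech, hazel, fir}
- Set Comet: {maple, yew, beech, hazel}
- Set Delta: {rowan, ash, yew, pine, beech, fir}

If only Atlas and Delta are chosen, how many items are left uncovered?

Union of Atlas, Delta = {maple, rowan, ash, yew, pine, beech, cedar, fir}.
Not covered: elm, hazel — 2 items.

2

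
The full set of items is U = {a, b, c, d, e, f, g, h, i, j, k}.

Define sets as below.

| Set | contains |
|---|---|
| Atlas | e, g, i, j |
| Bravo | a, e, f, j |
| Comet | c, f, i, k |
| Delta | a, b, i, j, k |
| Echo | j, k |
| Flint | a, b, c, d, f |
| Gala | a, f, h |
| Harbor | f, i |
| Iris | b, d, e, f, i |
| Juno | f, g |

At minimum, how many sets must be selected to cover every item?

Atlas, Comet, Flint, and Gala cover everything between them: the union {a, b, c, d, e, f, g, h, i, j, k} is all of U.
No 3 of the 10 sets cover everything (all 120 combinations miss at least one item), so 4 is optimal.

4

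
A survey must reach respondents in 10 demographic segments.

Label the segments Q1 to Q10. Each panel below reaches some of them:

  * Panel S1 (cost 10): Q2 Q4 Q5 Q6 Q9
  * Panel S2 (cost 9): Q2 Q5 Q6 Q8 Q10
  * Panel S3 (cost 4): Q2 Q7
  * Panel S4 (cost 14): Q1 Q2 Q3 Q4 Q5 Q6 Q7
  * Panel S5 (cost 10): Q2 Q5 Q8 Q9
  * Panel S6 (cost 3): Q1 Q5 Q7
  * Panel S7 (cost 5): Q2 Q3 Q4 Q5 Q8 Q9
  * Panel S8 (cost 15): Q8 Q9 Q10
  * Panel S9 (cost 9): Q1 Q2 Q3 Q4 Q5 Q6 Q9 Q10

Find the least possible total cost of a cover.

S6, S7, S9 together cover every segment (S6 ∪ S7 ∪ S9 = {Q1, Q2, Q3, Q4, Q5, Q6, Q7, Q8, Q9, Q10}); total cost 3 + 5 + 9 = 17.
No covering selection has total cost below 17.

17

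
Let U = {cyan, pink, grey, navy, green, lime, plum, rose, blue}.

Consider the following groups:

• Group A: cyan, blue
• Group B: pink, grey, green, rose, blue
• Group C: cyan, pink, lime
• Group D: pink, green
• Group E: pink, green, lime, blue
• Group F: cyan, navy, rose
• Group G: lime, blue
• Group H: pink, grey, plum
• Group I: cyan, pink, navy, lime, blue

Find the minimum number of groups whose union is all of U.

3

Take {E, F, H}. Their union is {cyan, pink, grey, navy, green, lime, plum, rose, blue}, which is all 9 points.
Only H contains plum, so H is forced; the remaining 6 points need at least 2 more groups (each remaining group adds at most 4) — so at least 3 groups are needed, and 3 is optimal.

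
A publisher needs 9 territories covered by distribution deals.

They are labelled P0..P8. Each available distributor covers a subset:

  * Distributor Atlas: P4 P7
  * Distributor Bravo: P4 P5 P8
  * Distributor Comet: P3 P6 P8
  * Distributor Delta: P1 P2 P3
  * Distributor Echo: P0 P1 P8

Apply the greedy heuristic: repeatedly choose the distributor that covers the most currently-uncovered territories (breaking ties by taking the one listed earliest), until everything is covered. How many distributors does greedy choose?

5

Greedy: pick Bravo (covers 3 new) → pick Delta (covers 3 new) → pick Atlas (covers 1 new) → pick Comet (covers 1 new) → pick Echo (covers 1 new). Total picks: 5.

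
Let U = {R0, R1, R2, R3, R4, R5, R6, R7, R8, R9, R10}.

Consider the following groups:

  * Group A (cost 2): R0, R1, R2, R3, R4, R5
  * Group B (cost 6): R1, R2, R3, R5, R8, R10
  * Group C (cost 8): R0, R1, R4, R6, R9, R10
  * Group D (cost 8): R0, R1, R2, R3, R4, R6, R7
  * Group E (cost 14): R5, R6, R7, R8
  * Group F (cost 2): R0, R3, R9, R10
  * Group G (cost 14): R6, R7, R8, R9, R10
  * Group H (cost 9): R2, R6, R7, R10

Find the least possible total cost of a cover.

B, D, F together cover every point (B ∪ D ∪ F = {R0, R1, R2, R3, R4, R5, R6, R7, R8, R9, R10}); total cost 6 + 8 + 2 = 16.
The greedy pick A, F, D, B costs 18; no covering selection beats 16.

16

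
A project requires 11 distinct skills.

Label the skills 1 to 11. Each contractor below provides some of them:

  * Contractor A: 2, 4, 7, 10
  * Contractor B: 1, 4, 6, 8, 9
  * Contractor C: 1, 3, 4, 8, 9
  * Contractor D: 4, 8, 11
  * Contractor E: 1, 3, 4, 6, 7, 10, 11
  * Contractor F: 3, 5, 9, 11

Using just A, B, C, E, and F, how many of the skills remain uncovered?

Union of A, B, C, E, F = {1, 2, 3, 4, 5, 6, 7, 8, 9, 10, 11} — that's every skill, so 0 are uncovered.

0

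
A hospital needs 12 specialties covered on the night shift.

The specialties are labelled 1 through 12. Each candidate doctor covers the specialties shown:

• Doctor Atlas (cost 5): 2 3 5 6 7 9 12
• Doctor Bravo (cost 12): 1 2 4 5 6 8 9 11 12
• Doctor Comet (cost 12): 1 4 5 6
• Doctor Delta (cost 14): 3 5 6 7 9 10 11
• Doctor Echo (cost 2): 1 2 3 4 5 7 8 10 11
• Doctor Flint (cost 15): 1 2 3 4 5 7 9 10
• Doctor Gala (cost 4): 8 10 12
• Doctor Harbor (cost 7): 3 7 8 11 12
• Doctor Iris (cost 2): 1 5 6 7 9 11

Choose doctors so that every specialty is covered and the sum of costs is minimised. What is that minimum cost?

7

Atlas, Echo together cover every specialty (Atlas ∪ Echo = {1, 2, 3, 4, 5, 6, 7, 8, 9, 10, 11, 12}); total cost 5 + 2 = 7.
The greedy pick Echo, Iris, Gala costs 8; no covering selection beats 7.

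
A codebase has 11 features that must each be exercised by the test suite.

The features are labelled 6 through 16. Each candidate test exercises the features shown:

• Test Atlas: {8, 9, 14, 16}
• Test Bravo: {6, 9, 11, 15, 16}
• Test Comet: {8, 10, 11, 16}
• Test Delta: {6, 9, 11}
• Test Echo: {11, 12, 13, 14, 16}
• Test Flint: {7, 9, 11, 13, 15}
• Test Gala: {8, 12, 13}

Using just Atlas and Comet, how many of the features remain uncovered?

Union of Atlas, Comet = {8, 9, 10, 11, 14, 16}.
Not covered: 6, 7, 12, 13, 15 — 5 features.

5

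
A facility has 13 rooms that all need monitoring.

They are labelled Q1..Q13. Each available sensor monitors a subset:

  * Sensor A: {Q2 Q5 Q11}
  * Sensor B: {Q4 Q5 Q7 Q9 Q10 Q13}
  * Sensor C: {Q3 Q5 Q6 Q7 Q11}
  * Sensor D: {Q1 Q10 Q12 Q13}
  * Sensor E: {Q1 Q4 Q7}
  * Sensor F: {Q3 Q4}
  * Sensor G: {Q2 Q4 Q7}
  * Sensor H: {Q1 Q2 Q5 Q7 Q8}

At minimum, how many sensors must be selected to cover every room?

4

Take {B, C, D, H}. Their union is {Q1, Q2, Q3, Q4, Q5, Q6, Q7, Q8, Q9, Q10, Q11, Q12, Q13}, which is all 13 rooms.
Only B contains Q9, so B is forced; the remaining 7 rooms need at least 3 more sensors (each remaining sensor adds at most 3) — so at least 4 sensors are needed, and 4 is optimal.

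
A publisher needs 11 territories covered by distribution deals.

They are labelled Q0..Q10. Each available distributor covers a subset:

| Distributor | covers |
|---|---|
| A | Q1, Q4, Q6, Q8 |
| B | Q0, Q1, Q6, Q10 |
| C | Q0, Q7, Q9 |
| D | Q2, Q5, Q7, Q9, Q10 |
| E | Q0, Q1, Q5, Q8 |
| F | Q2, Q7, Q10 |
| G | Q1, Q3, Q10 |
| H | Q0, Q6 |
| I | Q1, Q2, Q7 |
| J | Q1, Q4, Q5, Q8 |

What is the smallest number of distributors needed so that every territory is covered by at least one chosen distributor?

A and D and E and G together: A ∪ D ∪ E ∪ G = {Q0, Q1, Q2, Q3, Q4, Q5, Q6, Q7, Q8, Q9, Q10} — every territory is covered.
No 3 of the 10 distributors cover everything (all 120 combinations miss at least one territory), so 4 is optimal.

4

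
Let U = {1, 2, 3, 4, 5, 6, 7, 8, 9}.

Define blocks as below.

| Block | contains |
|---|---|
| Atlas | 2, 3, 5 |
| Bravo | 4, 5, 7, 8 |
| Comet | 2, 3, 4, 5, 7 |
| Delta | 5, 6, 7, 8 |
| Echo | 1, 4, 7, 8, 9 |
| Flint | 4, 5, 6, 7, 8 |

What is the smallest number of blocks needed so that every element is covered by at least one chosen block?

Comet and Delta and Echo together: Comet ∪ Delta ∪ Echo = {1, 2, 3, 4, 5, 6, 7, 8, 9} — every element is covered.
Only Echo contains 1, so Echo is forced; the remaining 4 elements need at least 2 more blocks (each remaining block adds at most 3) — so at least 3 blocks are needed, and 3 is optimal.

3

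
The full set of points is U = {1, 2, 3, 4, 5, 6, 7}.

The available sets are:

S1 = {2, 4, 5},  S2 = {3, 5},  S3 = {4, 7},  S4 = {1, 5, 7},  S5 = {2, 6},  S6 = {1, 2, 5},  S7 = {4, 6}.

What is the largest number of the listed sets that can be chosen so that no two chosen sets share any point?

3

S2, S3, S5 are pairwise disjoint (S2={3,5}; S3={4,7}; S5={2,6}).
Every remaining set overlaps one of these, and no 4 of the listed sets are pairwise disjoint, so 3 is the maximum.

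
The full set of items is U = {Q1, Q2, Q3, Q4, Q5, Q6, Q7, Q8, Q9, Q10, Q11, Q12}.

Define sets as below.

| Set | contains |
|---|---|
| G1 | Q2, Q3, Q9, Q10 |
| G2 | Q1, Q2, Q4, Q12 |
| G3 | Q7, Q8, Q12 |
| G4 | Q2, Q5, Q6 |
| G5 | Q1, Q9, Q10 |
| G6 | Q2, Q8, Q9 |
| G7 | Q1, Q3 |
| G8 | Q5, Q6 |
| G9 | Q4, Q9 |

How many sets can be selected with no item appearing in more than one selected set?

G3, G4, G7, G9 are pairwise disjoint (G3={Q7,Q8,Q12}; G4={Q2,Q5,Q6}; G7={Q1,Q3}; G9={Q4,Q9}).
Every remaining set overlaps one of these, and no 5 of the listed sets are pairwise disjoint, so 4 is the maximum.

4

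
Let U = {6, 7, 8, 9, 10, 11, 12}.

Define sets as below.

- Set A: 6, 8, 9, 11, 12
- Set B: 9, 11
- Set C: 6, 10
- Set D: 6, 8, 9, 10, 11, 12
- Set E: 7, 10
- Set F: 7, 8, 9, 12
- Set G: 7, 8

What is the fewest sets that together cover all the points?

A and E together: A ∪ E = {6, 7, 8, 9, 10, 11, 12} — every point is covered.
No single set has all 7 points (the largest, D, has 6), so 2 is optimal.

2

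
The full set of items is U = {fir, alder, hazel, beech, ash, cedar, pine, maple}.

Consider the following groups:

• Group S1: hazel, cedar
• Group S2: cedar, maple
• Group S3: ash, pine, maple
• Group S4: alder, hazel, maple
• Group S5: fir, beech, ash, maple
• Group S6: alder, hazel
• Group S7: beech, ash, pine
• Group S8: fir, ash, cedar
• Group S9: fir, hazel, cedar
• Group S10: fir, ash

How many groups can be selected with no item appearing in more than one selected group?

S2, S6, S7 are pairwise disjoint (S2={cedar,maple}; S6={alder,hazel}; S7={beech,ash,pine}).
Every remaining group overlaps one of these, and no 4 of the listed groups are pairwise disjoint, so 3 is the maximum.

3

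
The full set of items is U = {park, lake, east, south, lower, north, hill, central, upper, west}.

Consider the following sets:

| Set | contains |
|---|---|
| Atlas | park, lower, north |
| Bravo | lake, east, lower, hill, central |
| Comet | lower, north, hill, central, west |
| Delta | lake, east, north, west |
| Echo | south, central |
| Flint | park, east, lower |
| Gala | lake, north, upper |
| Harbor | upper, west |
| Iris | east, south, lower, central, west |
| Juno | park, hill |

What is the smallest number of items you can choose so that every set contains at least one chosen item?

The 4 items {park, north, central, west} hit every set.
No choice of 3 items meets every set, so 4 is the minimum.

4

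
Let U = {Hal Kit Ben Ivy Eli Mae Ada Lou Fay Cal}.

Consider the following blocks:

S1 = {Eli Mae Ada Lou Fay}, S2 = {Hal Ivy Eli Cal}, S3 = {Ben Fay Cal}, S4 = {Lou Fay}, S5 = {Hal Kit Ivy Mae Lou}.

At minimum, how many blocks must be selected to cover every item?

3

Take {S1, S3, S5}. Their union is {Hal, Kit, Ben, Ivy, Eli, Mae, Ada, Lou, Fay, Cal}, which is all 10 items.
Only S5 contains Kit, so S5 is forced; the remaining 5 items need at least 2 more blocks (each remaining block adds at most 3) — so at least 3 blocks are needed, and 3 is optimal.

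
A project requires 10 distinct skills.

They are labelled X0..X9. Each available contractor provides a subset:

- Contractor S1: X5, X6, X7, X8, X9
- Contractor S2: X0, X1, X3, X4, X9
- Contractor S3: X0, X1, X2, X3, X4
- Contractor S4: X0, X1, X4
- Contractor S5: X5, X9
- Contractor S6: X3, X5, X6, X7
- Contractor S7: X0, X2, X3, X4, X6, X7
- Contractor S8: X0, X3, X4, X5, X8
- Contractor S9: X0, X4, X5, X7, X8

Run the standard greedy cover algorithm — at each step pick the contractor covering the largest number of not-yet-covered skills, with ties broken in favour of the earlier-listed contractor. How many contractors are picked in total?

3

Greedy: pick S7 (covers 6 new) → pick S1 (covers 3 new) → pick S2 (covers 1 new). Total picks: 3.
(The true minimum cover uses only 2 contractors, so greedy is not optimal here.)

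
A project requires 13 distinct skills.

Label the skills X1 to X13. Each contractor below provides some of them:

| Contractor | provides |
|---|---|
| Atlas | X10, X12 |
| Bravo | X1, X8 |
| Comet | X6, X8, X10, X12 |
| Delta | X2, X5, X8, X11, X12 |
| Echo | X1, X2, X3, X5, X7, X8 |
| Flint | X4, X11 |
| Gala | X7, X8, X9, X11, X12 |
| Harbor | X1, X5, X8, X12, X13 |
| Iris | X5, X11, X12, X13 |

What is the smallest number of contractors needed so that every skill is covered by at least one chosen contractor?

5

Comet and Echo and Flint and Gala and Iris together: Comet ∪ Echo ∪ Flint ∪ Gala ∪ Iris = {X1, X2, X3, X4, X5, X6, X7, X8, X9, X10, X11, X12, X13} — every skill is covered.
No 4 of the 9 contractors cover everything (all 126 combinations miss at least one skill), so 5 is optimal.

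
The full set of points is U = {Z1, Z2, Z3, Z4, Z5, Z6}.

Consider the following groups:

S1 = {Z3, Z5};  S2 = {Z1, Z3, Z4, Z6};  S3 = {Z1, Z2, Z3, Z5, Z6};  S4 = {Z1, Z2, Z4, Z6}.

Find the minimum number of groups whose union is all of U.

2

S1 and S4 cover everything between them: the union {Z1, Z2, Z3, Z4, Z5, Z6} is all of U.
No single group has all 6 points (the largest, S3, has 5), so 2 is optimal.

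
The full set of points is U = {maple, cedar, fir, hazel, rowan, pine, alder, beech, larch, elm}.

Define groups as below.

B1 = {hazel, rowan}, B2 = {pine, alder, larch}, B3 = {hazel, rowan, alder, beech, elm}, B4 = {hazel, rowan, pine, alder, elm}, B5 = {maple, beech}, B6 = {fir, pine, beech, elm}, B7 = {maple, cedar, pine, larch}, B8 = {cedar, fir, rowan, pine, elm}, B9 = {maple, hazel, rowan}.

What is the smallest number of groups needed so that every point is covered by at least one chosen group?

Take {B3, B6, B7}. Their union is {maple, cedar, fir, hazel, rowan, pine, alder, beech, larch, elm}, which is all 10 points.
No 2 of the 9 groups cover everything (all 36 combinations miss at least one point), so 3 is optimal.

3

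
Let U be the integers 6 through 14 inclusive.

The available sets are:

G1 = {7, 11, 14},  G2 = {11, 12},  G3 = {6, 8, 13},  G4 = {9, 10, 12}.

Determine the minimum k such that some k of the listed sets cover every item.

3

G1, G3, and G4 cover everything between them: the union {6, 7, 8, 9, 10, 11, 12, 13, 14} is all of U.
Each set has at most 3 items, and 2·3 = 6 < 9 — so at least 3 sets are needed, and 3 is optimal.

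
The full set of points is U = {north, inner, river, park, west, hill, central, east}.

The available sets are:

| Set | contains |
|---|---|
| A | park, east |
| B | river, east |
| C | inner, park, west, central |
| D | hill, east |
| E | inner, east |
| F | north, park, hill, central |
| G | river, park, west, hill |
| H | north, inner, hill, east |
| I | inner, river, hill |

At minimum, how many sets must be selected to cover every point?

3

C, G, and H cover everything between them: the union {north, inner, river, park, west, hill, central, east} is all of U.
No 2 of the 9 sets cover everything (all 36 combinations miss at least one point), so 3 is optimal.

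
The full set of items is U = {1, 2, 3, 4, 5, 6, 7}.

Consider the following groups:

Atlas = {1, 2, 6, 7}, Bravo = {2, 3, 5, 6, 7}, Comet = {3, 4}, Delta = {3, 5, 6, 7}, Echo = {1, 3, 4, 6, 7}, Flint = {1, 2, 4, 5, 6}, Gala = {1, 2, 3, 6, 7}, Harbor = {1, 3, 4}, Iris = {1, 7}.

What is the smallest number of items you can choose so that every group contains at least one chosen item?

Take H = {4, 7}. Each listed group contains at least one of these, so H is a hitting set of size 2.
The groups Atlas, Comet are pairwise disjoint, so any hitting set needs a separate item for each — at least 2. Hence 2 is optimal.

2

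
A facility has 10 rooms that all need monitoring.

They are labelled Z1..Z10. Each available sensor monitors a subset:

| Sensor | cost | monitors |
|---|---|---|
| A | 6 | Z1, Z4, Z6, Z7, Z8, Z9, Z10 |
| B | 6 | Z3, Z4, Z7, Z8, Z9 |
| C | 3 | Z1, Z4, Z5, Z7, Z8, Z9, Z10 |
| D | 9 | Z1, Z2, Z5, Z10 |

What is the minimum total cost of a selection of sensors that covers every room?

A, B, D together cover every room (A ∪ B ∪ D = {Z1, Z2, Z3, Z4, Z5, Z6, Z7, Z8, Z9, Z10}); total cost 6 + 6 + 9 = 21.
The greedy pick C, A, B, D costs 24; no covering selection beats 21.

21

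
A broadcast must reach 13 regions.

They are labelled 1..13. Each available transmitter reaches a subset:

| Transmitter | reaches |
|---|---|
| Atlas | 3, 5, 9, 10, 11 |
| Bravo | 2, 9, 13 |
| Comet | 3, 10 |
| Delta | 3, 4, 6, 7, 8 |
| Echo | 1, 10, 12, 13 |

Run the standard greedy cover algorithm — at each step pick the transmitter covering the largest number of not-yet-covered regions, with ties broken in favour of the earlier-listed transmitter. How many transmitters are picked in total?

4

Greedy: pick Atlas (covers 5 new) → pick Delta (covers 4 new) → pick Echo (covers 3 new) → pick Bravo (covers 1 new). Total picks: 4.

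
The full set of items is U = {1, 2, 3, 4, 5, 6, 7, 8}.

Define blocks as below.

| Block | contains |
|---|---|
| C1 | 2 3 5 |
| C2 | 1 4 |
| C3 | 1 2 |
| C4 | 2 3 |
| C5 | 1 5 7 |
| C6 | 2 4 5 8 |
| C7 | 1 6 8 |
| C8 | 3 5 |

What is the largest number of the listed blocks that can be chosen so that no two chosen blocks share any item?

2

C7, C8 are pairwise disjoint (C7={1,6,8}; C8={3,5}).
Every remaining block overlaps one of these, and no 3 of the listed blocks are pairwise disjoint, so 2 is the maximum.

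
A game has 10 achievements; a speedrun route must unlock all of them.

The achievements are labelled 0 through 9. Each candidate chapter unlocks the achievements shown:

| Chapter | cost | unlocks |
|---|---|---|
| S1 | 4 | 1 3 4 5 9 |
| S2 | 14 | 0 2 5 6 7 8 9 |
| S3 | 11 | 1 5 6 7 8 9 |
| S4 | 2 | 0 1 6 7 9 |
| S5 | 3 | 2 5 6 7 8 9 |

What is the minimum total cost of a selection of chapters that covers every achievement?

9

S1, S4, S5 together cover every achievement (S1 ∪ S4 ∪ S5 = {0, 1, 2, 3, 4, 5, 6, 7, 8, 9}); total cost 4 + 2 + 3 = 9.
No covering selection has total cost below 9.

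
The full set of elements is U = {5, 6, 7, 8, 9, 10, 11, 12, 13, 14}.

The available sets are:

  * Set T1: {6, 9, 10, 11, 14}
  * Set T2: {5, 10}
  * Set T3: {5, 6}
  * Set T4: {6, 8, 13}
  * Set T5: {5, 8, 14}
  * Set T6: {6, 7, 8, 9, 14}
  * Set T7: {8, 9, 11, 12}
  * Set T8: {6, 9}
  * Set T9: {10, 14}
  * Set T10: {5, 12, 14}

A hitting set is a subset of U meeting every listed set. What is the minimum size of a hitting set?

4

Take H = {5, 8, 9, 10}. Each listed set contains at least one of these, so H is a hitting set of size 4.
No choice of 3 elements meets every set, so 4 is the minimum.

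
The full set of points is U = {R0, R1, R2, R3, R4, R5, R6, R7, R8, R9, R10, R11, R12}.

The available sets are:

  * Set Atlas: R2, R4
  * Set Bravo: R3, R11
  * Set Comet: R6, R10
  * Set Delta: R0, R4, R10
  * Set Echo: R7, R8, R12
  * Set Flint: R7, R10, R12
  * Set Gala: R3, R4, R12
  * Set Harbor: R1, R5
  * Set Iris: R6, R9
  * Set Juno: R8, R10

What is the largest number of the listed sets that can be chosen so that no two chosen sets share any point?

Atlas, Bravo, Harbor, Iris, Juno are pairwise disjoint (Atlas={R2,R4}; Bravo={R3,R11}; Harbor={R1,R5}; Iris={R6,R9}; Juno={R8,R10}).
Every remaining set overlaps one of these, and no 6 of the listed sets are pairwise disjoint, so 5 is the maximum.

5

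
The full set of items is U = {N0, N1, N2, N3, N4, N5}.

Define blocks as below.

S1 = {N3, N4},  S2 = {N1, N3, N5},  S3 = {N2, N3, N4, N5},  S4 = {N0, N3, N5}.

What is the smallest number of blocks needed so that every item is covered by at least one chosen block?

3

S2 and S3 and S4 together: S2 ∪ S3 ∪ S4 = {N0, N1, N2, N3, N4, N5} — every item is covered.
Only S4 contains N0, so S4 is forced; the remaining 3 items need at least 2 more blocks (each remaining block adds at most 2) — so at least 3 blocks are needed, and 3 is optimal.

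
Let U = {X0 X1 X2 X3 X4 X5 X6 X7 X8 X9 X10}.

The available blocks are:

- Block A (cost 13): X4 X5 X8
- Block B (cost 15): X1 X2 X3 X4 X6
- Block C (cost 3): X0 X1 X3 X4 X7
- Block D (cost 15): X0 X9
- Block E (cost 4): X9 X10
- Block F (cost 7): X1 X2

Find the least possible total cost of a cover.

35

A, B, C, E together cover every element (A ∪ B ∪ C ∪ E = {X0, X1, X2, X3, X4, X5, X6, X7, X8, X9, X10}); total cost 13 + 15 + 3 + 4 = 35.
The greedy pick C, E, A, F, B costs 42; no covering selection beats 35.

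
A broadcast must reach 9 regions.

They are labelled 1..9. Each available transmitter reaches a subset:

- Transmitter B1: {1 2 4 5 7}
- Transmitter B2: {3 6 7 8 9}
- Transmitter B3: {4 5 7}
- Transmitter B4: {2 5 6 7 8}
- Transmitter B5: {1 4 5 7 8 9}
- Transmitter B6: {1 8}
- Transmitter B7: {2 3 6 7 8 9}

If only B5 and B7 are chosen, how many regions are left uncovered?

0

Union of B5, B7 = {1, 2, 3, 4, 5, 6, 7, 8, 9} — that's every region, so 0 are uncovered.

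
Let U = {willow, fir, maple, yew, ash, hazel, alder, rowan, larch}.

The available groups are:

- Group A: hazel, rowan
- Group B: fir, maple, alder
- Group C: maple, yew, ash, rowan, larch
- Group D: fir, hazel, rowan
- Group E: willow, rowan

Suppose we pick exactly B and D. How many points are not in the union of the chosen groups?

4

Union of B, D = {fir, maple, hazel, alder, rowan}.
Not covered: willow, yew, ash, larch — 4 points.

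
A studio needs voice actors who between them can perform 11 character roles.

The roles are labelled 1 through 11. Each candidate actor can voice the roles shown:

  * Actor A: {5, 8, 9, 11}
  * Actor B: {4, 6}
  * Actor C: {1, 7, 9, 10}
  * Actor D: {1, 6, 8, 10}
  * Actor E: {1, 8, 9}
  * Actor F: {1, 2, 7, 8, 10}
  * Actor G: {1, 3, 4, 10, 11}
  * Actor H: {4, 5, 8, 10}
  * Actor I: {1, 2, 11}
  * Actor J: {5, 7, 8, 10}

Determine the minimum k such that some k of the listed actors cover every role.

4

A and D and F and G together: A ∪ D ∪ F ∪ G = {1, 2, 3, 4, 5, 6, 7, 8, 9, 10, 11} — every role is covered.
No 3 of the 10 actors cover everything (all 120 combinations miss at least one role), so 4 is optimal.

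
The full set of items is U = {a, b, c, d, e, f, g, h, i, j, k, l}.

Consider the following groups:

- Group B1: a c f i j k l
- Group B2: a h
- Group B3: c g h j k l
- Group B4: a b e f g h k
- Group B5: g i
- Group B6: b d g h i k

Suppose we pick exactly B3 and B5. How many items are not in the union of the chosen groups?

Union of B3, B5 = {c, g, h, i, j, k, l}.
Not covered: a, b, d, e, f — 5 items.

5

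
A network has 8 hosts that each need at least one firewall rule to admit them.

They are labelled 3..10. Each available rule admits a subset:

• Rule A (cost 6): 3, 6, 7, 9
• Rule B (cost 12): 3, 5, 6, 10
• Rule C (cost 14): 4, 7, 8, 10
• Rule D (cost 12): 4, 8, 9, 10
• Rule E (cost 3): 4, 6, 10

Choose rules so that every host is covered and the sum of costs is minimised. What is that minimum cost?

A, B, D together cover every host (A ∪ B ∪ D = {3, 4, 5, 6, 7, 8, 9, 10}); total cost 6 + 12 + 12 = 30.
The greedy pick E, A, B, D costs 33; no covering selection beats 30.

30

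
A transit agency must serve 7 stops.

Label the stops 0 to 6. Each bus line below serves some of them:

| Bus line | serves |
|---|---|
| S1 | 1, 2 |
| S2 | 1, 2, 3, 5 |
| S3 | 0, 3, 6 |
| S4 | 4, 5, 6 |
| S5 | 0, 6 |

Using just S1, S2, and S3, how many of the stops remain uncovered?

Union of S1, S2, S3 = {0, 1, 2, 3, 5, 6}.
Not covered: 4 — 1 stop.

1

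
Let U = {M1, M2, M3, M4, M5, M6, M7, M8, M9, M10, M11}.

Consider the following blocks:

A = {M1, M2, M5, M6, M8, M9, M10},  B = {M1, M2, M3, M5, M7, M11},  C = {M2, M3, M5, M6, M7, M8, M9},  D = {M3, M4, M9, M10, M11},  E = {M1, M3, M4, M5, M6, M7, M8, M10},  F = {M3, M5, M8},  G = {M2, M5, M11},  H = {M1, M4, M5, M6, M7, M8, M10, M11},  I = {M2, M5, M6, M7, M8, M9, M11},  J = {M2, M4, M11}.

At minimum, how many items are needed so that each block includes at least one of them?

2

Take T = {M4, M5}. Each listed block contains at least one of these, so T is a hitting set of size 2.
The blocks F, J are pairwise disjoint, so any hitting set needs a separate item for each — at least 2. Hence 2 is optimal.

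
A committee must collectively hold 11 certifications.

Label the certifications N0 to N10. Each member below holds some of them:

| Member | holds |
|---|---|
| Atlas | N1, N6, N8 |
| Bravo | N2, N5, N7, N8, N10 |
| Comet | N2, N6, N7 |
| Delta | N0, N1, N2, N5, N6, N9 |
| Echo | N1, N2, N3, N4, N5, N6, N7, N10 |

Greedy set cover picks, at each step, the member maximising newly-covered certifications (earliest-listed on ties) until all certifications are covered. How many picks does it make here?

Greedy: pick Echo (covers 8 new) → pick Delta (covers 2 new) → pick Atlas (covers 1 new). Total picks: 3.

3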